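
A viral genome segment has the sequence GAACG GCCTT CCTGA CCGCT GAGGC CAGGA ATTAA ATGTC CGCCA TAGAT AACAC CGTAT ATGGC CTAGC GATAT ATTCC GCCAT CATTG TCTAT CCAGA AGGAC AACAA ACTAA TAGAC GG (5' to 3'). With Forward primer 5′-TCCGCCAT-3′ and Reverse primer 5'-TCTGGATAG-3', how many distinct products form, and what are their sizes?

The forward primer TCCGCCAT matches the top strand at positions 39–46, 78–85.
The reverse primer's reverse complement is CTATCCAGA, matching at positions 92–100.
Each forward site pairs with the reverse site to give a product ending at position 100: sizes 62, 23 bp.

Two products: 62 bp, 23 bp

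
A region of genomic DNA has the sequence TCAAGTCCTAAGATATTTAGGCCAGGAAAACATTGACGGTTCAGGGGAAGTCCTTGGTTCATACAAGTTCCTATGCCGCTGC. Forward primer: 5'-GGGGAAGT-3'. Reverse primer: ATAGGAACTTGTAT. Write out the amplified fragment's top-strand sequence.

Forward primer GGGGAAGT is found on the top strand at positions 44–51.
Taking the reverse complement of ATAGGAACTTGTAT gives ATACAAGTTCCTAT, found at positions 61–74 on the template; the primer anneals here to the top strand with its 3' end pointing upstream.
The product is the template from position 44 through 74 (31 bp).

5'-GGGGAAGTCCTTGGTTCATACAAGTTCCTAT-3'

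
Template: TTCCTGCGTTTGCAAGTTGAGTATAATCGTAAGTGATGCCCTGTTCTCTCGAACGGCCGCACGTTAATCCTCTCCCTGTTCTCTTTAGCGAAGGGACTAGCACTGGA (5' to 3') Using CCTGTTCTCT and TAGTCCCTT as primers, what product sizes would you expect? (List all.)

60 bp, 25 bp

The forward primer CCTGTTCTCT matches the top strand at positions 40–49, 75–84.
The reverse primer's reverse complement is AAGGGACTA, matching at positions 91–99.
Each forward site pairs with the reverse site to give a product ending at position 99: sizes 60, 25 bp.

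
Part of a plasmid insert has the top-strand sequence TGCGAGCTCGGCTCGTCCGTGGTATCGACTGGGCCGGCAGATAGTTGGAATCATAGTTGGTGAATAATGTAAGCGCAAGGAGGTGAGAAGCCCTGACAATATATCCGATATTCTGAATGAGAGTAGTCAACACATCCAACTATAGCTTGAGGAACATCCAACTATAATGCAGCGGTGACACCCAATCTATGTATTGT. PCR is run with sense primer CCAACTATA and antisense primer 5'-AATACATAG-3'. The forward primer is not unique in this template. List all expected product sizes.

The forward primer CCAACTATA matches the top strand at positions 136–144, 158–166.
The reverse primer's reverse complement is CTATGTATT, matching at positions 187–195.
Each forward site pairs with the reverse site to give a product ending at position 195: sizes 60, 38 bp.

60 bp, 38 bp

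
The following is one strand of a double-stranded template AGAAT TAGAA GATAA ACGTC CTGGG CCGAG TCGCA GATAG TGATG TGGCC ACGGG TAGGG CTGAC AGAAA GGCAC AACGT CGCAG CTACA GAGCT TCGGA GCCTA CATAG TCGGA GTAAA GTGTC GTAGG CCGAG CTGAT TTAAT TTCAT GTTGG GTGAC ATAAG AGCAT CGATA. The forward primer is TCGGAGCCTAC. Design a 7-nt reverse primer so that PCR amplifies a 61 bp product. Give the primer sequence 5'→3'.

The forward primer binds at positions 96–106, so a 61 bp product ends at position 96 + 61 − 1 = 156.
The reverse primer anneals to the top strand over positions 150–156, i.e. to TGTTGGG.
Its sequence written 5'→3' is the reverse complement: CCCAACA.

5'-CCCAACA-3'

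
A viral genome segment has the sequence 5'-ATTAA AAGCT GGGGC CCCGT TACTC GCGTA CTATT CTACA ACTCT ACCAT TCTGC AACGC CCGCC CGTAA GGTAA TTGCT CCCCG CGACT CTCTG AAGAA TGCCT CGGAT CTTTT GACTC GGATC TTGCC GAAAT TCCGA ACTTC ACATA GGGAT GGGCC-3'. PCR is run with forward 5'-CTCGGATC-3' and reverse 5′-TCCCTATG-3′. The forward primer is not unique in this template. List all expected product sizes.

51 bp, 37 bp

The forward primer CTCGGATC matches the top strand at positions 104–111, 118–125.
The reverse primer's reverse complement is CATAGGGA, matching at positions 147–154.
Each forward site pairs with the reverse site to give a product ending at position 154: sizes 51, 37 bp.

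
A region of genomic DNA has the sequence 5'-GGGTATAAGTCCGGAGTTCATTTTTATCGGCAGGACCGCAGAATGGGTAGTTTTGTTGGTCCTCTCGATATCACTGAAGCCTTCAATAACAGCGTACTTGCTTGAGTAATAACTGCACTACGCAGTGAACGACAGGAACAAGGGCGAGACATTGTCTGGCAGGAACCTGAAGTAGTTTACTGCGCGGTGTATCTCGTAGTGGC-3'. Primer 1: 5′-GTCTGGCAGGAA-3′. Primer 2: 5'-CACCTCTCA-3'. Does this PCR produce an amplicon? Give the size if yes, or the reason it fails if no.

No product — primer 2 has no binding site in the template.

Primer 2 (CACCTCTCA) does not match the top strand, and its reverse complement TGAGAGGTG does not match either.
With no annealing site for primer 2, no amplification occurs.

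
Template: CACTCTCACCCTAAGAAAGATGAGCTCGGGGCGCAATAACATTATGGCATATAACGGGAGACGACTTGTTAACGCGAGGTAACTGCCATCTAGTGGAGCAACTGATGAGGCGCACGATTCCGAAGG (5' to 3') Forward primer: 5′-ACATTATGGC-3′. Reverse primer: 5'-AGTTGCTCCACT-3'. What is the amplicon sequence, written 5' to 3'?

5'-ACATTATGGCATATAACGGGAGACGACTTGTTAACGCGAGGTAACTGCCATCTAGTGGAGCAACT-3'

The forward primer matches the template at positions 39–48.
Reverse complement of the reverse primer: AGTGGAGCAACT. This occurs on the top strand at positions 92–103.
The product is the template from position 39 through 103 (65 bp).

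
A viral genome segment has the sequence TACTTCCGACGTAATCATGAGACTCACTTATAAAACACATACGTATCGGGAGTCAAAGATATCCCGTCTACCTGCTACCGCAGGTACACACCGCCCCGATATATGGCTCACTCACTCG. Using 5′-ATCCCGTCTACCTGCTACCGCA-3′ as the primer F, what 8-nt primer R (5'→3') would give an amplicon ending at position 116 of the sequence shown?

The forward primer binds at positions 61–82; the product's 3' end on the top strand is position 116.
The reverse primer anneals to the top strand over positions 109–116, i.e. to CACTCACT.
Its sequence written 5'→3' is the reverse complement: AGTGAGTG.

5'-AGTGAGTG-3'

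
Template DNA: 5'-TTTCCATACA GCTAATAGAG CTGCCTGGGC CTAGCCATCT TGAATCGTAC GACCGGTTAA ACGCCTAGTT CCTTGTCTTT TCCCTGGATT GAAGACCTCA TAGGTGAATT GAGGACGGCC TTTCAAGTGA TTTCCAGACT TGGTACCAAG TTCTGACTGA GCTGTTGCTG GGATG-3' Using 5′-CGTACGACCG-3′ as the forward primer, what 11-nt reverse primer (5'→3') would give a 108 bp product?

5'-GAACTTGGTAC-3'

The forward primer binds at positions 46–55, so a 108 bp product ends at position 46 + 108 − 1 = 153.
The reverse primer anneals to the top strand over positions 143–153, i.e. to GTACCAAGTTC.
Its sequence written 5'→3' is the reverse complement: GAACTTGGTAC.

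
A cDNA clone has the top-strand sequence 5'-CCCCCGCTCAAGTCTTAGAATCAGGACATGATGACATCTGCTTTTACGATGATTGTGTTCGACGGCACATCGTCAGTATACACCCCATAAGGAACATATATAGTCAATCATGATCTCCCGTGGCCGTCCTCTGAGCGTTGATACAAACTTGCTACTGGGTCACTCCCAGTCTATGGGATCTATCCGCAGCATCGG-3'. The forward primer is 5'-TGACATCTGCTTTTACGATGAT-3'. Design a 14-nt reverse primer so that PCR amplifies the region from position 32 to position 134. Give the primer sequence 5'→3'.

The product's 3' end on the top strand is position 134.
The reverse primer anneals to the top strand over positions 121–134, i.e. to TGGCCGTCCTCTGA.
Its sequence written 5'→3' is the reverse complement: TCAGAGGACGGCCA.

5'-TCAGAGGACGGCCA-3'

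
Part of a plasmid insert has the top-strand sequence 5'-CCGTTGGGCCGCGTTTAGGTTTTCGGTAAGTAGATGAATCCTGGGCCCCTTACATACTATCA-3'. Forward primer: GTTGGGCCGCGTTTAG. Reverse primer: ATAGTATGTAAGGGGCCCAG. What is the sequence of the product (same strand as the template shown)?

The forward primer matches the template at positions 3–18.
Reverse complement of the reverse primer: CTGGGCCCCTTACATACTAT. This occurs on the top strand at positions 41–60.
The product is the template from position 3 through 60 (58 bp).

5'-GTTGGGCCGCGTTTAGGTTTTCGGTAAGTAGATGAATCCTGGGCCCCTTACATACTAT-3'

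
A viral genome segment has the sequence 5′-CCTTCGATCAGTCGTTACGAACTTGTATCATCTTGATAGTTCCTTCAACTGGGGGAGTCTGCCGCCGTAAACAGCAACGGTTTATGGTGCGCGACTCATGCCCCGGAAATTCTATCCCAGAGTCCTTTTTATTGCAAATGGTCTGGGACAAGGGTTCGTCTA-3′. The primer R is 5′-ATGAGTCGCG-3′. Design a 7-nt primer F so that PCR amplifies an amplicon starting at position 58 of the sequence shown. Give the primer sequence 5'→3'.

The reverse primer's reverse complement CGCGACTCAT matches the template at positions 90–99; the product starts at position 58.
The forward primer is identical to the top strand over positions 58–64: TCTGCCG.

5'-TCTGCCG-3'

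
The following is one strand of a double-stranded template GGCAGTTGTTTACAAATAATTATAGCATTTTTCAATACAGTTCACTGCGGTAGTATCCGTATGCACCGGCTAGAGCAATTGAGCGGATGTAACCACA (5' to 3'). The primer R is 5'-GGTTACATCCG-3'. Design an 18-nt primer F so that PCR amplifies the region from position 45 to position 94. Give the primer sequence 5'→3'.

5'-CTGCGGTAGTATCCGTAT-3'

The reverse primer's reverse complement CGGATGTAACC matches the template at positions 84–94; the product starts at position 45.
The forward primer is identical to the top strand over positions 45–62: CTGCGGTAGTATCCGTAT.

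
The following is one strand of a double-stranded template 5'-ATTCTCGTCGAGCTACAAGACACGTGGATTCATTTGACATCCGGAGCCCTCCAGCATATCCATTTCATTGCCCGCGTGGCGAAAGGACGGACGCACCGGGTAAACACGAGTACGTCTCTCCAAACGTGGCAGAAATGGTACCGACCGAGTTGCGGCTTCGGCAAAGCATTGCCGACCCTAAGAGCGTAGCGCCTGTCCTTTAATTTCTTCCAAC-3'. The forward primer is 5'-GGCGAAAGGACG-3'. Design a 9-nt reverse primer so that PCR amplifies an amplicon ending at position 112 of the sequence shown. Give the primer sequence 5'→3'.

5'-TACTCGTGT-3'

The forward primer binds at positions 78–89; the product's 3' end on the top strand is position 112.
The reverse primer anneals to the top strand over positions 104–112, i.e. to ACACGAGTA.
Its sequence written 5'→3' is the reverse complement: TACTCGTGT.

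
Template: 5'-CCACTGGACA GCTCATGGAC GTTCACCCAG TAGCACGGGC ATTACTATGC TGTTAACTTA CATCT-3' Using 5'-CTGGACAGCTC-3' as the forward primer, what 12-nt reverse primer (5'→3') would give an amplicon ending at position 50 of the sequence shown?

The forward primer binds at positions 4–14; the product's 3' end on the top strand is position 50.
The reverse primer anneals to the top strand over positions 39–50, i.e. to GCATTACTATGC.
Its sequence written 5'→3' is the reverse complement: GCATAGTAATGC.

5'-GCATAGTAATGC-3'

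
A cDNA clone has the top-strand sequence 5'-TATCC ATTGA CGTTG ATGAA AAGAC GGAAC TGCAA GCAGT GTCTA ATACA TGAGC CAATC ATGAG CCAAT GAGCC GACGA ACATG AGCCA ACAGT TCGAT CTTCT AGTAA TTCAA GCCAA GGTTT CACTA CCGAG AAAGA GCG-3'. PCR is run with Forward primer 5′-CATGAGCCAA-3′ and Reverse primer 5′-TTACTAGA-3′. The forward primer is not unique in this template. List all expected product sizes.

62 bp, 51 bp, 29 bp

The forward primer CATGAGCCAA matches the top strand at positions 49–58, 60–69, 82–91.
The reverse primer's reverse complement is TCTAGTAA, matching at positions 103–110.
Each forward site pairs with the reverse site to give a product ending at position 110: sizes 62, 51, 29 bp.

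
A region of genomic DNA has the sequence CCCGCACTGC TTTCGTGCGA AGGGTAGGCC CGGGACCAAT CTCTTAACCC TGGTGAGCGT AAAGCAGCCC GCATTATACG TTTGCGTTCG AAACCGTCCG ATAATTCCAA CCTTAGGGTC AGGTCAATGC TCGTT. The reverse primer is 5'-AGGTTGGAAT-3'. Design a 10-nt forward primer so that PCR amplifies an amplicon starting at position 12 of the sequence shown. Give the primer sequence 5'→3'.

The reverse primer's reverse complement ATTCCAACCT matches the template at positions 104–113; the product starts at position 12.
The forward primer is identical to the top strand over positions 12–21: TTCGTGCGAA.

5'-TTCGTGCGAA-3'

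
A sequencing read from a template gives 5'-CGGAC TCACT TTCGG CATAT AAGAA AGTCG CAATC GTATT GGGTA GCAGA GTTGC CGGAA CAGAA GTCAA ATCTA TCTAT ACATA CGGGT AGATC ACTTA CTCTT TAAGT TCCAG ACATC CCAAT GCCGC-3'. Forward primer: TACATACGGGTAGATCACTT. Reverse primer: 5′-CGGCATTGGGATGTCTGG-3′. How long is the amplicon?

50 bp

Forward primer TACATACGGGTAGATCACTT is found on the top strand at positions 80–99.
Reverse complement of the reverse primer: CCAGACATCCCAATGCCG. This occurs on the top strand at positions 112–129.
The product runs from position 80 to position 129, so its length is 129 − 80 + 1 = 50 bp.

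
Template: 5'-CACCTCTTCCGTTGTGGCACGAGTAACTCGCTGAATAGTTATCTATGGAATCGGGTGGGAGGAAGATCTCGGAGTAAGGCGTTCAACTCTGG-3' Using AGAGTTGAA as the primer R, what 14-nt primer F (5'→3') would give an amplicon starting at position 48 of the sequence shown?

The reverse primer's reverse complement TTCAACTCT matches the template at positions 82–90; the product starts at position 48.
The forward primer is identical to the top strand over positions 48–61: GAATCGGGTGGGAG.

5'-GAATCGGGTGGGAG-3'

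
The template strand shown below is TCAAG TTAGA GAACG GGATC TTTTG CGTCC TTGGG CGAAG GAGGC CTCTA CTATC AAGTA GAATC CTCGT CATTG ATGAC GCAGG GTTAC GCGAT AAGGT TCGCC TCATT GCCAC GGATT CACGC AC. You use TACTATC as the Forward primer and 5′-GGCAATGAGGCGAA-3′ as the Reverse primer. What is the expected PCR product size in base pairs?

Forward primer TACTATC is found on the top strand at positions 49–55.
Taking the reverse complement of GGCAATGAGGCGAA gives TTCGCCTCATTGCC, found at positions 100–113 on the template; the primer anneals here to the top strand with its 3' end pointing upstream.
Amplicon spans positions 49–113: 65 bp.

65 bp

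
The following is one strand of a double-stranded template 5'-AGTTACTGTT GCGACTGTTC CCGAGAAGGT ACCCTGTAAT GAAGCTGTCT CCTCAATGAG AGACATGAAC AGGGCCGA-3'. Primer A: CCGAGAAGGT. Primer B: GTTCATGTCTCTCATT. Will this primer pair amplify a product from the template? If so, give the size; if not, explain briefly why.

Yes — a 50 bp product.

Primer A (CCGAGAAGGT) matches the top strand at positions 21–30; it acts as a forward primer.
Primer B's reverse complement is AATGAGAGACATGAAC, matching the top strand at positions 55–70; it acts as a reverse primer.
The 3' ends face each other across positions 21–70, giving a 50 bp product.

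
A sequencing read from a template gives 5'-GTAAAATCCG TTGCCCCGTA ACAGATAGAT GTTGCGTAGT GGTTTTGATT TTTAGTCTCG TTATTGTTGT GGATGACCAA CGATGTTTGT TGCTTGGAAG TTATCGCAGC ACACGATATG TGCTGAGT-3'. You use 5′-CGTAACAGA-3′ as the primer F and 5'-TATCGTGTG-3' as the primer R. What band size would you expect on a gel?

Scanning the template, CGTAACAGA occurs at positions 17–25; this primer anneals to the bottom strand there with its 3' end pointing downstream.
Taking the reverse complement of TATCGTGTG gives CACACGATA, found at positions 110–118 on the template; the primer anneals here to the top strand with its 3' end pointing upstream.
Amplicon spans positions 17–118: 102 bp.

102 bp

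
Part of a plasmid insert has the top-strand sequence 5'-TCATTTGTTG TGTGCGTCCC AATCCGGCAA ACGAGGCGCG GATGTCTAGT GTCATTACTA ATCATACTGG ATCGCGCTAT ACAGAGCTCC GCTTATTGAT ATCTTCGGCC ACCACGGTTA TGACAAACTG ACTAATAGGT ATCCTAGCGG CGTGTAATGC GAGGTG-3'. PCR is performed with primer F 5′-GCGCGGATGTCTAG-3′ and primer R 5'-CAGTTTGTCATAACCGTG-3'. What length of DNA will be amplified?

95 bp

Scanning the template, GCGCGGATGTCTAG occurs at positions 36–49; this primer anneals to the bottom strand there with its 3' end pointing downstream.
Reverse complement of the reverse primer: CACGGTTATGACAAACTG. This occurs on the top strand at positions 113–130.
The product runs from position 36 to position 130, so its length is 130 − 36 + 1 = 95 bp.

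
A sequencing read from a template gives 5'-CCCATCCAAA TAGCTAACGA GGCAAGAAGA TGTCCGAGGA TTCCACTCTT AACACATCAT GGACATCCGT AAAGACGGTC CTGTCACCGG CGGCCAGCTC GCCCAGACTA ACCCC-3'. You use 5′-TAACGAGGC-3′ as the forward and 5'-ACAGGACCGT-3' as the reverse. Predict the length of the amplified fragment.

The forward primer matches the template at positions 15–23.
The reverse primer's reverse complement is ACGGTCCTGT, which matches the template at positions 75–84.
The product runs from position 15 to position 84, so its length is 84 − 15 + 1 = 70 bp.

70 bp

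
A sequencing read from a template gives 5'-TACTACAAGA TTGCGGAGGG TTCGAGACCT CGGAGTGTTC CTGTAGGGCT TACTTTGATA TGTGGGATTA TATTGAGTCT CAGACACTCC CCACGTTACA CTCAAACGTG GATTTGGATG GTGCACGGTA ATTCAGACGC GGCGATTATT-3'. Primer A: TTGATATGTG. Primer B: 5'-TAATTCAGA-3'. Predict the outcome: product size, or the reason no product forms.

No product — both primers anneal to the same strand and extend in the same direction.

Primer A (TTGATATGTG) matches the top strand at positions 55–64 (3' end points downstream).
Primer B (TAATTCAGA) also matches the top strand directly, at positions 129–137 — its reverse complement TCTGAATTA is not present.
Both primers anneal to the bottom strand with 3' ends pointing the same way, so neither can prime synthesis back toward the other.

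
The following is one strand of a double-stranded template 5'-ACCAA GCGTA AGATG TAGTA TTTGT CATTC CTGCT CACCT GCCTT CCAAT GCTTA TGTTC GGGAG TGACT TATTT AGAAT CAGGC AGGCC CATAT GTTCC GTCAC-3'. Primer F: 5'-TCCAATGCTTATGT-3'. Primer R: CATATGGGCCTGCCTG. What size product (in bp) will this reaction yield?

52 bp

Scanning the template, TCCAATGCTTATGT occurs at positions 45–58; this primer anneals to the bottom strand there with its 3' end pointing downstream.
The reverse primer's reverse complement is CAGGCAGGCCCATATG, which matches the template at positions 81–96.
Product length = (reverse-primer end) − (forward-primer start) + 1 = 96 − 45 + 1 = 52 bp.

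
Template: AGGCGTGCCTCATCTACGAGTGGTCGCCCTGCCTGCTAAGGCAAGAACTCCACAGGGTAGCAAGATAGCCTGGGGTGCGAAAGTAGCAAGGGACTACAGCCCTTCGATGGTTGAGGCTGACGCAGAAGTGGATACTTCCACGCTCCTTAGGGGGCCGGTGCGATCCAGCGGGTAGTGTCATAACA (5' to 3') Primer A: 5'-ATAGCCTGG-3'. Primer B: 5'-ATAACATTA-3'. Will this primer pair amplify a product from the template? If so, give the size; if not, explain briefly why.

Primer B (ATAACATTA) does not match the top strand, and its reverse complement TAATGTTAT does not match either.
With no annealing site for primer B, no amplification occurs.

No product — primer B has no binding site in the template.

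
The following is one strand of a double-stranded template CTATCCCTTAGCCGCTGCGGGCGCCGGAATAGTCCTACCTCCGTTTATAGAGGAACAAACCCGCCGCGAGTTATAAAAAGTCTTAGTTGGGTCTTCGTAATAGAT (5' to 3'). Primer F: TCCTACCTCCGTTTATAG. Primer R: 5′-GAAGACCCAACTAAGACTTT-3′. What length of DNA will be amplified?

Scanning the template, TCCTACCTCCGTTTATAG occurs at positions 33–50; this primer anneals to the bottom strand there with its 3' end pointing downstream.
Reverse complement of the reverse primer: AAAGTCTTAGTTGGGTCTTC. This occurs on the top strand at positions 77–96.
The product runs from position 33 to position 96, so its length is 96 − 33 + 1 = 64 bp.

64 bp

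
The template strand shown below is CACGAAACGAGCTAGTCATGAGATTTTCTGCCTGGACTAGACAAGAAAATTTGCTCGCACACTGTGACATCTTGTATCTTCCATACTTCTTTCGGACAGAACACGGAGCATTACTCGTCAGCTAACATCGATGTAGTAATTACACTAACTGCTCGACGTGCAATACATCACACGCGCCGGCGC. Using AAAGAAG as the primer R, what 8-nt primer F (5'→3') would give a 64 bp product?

5'-TGCCTGGA-3'

The reverse primer's reverse complement CTTCTTT matches the template at positions 86–92, so the product ends at position 92.
A 64 bp product then starts at position 92 − 64 + 1 = 29.
The forward primer is identical to the top strand there: TGCCTGGA.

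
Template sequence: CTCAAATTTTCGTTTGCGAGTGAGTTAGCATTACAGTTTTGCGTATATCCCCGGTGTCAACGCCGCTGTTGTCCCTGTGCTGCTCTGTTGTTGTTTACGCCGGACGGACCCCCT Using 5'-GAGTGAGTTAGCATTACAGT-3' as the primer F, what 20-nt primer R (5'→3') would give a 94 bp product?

5'-GGGTCCGTCCGGCGTAAACA-3'

The forward primer binds at positions 18–37, so a 94 bp product ends at position 18 + 94 − 1 = 111.
The reverse primer anneals to the top strand over positions 92–111, i.e. to TGTTTACGCCGGACGGACCC.
Its sequence written 5'→3' is the reverse complement: GGGTCCGTCCGGCGTAAACA.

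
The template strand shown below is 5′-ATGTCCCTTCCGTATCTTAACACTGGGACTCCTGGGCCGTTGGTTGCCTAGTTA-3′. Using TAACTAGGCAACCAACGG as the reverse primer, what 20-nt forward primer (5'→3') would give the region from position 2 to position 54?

The reverse primer's reverse complement CCGTTGGTTGCCTAGTTA matches the template at positions 37–54; the product starts at position 2.
The forward primer is identical to the top strand over positions 2–21: TGTCCCTTCCGTATCTTAAC.

5'-TGTCCCTTCCGTATCTTAAC-3'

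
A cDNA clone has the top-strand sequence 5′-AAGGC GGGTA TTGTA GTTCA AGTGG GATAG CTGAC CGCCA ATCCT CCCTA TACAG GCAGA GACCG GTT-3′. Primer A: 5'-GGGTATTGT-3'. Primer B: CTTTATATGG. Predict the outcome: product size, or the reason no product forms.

No product — primer B has no binding site in the template.

Primer B (CTTTATATGG) does not match the top strand, and its reverse complement CCATATAAAG does not match either.
With no annealing site for primer B, no amplification occurs.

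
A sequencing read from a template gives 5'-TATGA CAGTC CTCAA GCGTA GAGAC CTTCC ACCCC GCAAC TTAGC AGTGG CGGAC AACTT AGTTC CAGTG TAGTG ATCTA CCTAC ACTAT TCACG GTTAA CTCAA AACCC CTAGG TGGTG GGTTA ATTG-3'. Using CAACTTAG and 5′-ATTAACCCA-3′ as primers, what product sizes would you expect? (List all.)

The forward primer CAACTTAG matches the top strand at positions 37–44, 55–62.
The reverse primer's reverse complement is TGGGTTAAT, matching at positions 119–127.
Each forward site pairs with the reverse site to give a product ending at position 127: sizes 91, 73 bp.

91 bp, 73 bp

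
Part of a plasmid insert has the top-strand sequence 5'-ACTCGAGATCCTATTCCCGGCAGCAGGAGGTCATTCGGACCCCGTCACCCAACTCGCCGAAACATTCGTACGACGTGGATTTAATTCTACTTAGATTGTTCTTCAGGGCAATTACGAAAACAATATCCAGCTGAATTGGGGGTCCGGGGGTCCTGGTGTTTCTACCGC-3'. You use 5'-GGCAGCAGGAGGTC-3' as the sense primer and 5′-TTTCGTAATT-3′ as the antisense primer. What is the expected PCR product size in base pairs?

101 bp

Forward primer GGCAGCAGGAGGTC is found on the top strand at positions 19–32.
The reverse primer's reverse complement is AATTACGAAA, which matches the template at positions 110–119.
Amplicon spans positions 19–119: 101 bp.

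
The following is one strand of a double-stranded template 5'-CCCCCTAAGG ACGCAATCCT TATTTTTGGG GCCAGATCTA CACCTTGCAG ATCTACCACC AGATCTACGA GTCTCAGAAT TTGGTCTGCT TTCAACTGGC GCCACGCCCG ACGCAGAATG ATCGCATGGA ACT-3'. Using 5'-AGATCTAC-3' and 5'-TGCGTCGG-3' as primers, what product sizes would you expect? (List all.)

The forward primer AGATCTAC matches the top strand at positions 34–41, 49–56, 61–68.
The reverse primer's reverse complement is CCGACGCA, matching at positions 108–115.
Each forward site pairs with the reverse site to give a product ending at position 115: sizes 82, 67, 55 bp.

82 bp, 67 bp, 55 bp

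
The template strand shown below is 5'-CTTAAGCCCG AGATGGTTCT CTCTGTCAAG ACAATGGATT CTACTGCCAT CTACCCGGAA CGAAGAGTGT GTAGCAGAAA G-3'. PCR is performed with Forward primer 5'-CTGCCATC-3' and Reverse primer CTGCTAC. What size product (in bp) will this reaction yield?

34 bp

Scanning the template, CTGCCATC occurs at positions 44–51; this primer anneals to the bottom strand there with its 3' end pointing downstream.
Reverse complement of the reverse primer: GTAGCAG. This occurs on the top strand at positions 71–77.
The product runs from position 44 to position 77, so its length is 77 − 44 + 1 = 34 bp.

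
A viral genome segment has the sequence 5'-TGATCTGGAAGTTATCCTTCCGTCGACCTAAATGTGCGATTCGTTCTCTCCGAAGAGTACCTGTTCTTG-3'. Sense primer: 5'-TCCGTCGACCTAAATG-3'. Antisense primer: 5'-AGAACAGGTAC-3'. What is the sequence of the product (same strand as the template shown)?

Forward primer TCCGTCGACCTAAATG is found on the top strand at positions 19–34.
Reverse complement of the reverse primer: GTACCTGTTCT. This occurs on the top strand at positions 57–67.
The product is the template from position 19 through 67 (49 bp).

5'-TCCGTCGACCTAAATGTGCGATTCGTTCTCTCCGAAGAGTACCTGTTCT-3'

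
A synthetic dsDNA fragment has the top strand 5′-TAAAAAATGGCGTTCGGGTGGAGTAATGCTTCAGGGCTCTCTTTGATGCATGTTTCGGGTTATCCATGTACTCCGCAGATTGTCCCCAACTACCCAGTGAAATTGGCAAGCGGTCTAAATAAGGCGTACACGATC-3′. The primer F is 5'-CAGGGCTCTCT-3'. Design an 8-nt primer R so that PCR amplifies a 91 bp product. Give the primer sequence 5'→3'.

The forward primer binds at positions 32–42, so a 91 bp product ends at position 32 + 91 − 1 = 122.
The reverse primer anneals to the top strand over positions 115–122, i.e. to CTAAATAA.
Its sequence written 5'→3' is the reverse complement: TTATTTAG.

5'-TTATTTAG-3'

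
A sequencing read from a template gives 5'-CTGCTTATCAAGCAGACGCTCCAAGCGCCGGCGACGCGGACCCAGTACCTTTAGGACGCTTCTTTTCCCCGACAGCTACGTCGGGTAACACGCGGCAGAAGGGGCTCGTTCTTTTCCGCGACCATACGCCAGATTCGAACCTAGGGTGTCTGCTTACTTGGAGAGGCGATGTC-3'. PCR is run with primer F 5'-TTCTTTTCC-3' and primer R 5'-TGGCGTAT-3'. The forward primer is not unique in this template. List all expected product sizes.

The forward primer TTCTTTTCC matches the top strand at positions 60–68, 109–117.
The reverse primer's reverse complement is ATACGCCA, matching at positions 124–131.
Each forward site pairs with the reverse site to give a product ending at position 131: sizes 72, 23 bp.

72 bp, 23 bp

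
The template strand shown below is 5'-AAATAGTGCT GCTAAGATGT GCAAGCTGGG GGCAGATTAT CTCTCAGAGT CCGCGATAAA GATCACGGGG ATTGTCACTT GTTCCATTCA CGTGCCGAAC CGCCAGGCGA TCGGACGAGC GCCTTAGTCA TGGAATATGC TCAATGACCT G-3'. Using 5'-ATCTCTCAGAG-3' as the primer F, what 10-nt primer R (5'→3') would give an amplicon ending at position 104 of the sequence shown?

5'-GGCGGTTCGG-3'

The forward primer binds at positions 39–49; the product's 3' end on the top strand is position 104.
The reverse primer anneals to the top strand over positions 95–104, i.e. to CCGAACCGCC.
Its sequence written 5'→3' is the reverse complement: GGCGGTTCGG.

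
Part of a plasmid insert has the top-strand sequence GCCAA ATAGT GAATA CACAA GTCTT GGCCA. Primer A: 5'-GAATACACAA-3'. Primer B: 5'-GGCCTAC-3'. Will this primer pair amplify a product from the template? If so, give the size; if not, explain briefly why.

No product — primer B has no binding site in the template.

Primer B (GGCCTAC) does not match the top strand, and its reverse complement GTAGGCC does not match either.
With no annealing site for primer B, no amplification occurs.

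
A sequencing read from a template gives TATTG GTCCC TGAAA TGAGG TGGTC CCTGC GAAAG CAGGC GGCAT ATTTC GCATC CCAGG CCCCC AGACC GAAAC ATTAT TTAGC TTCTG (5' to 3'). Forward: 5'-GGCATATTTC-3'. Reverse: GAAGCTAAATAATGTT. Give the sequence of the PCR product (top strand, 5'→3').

Forward primer GGCATATTTC is found on the top strand at positions 41–50.
Reverse complement of the reverse primer: AACATTATTTAGCTTC. This occurs on the top strand at positions 73–88.
The product is the template from position 41 through 88 (48 bp).

5'-GGCATATTTCGCATCCCAGGCCCCCAGACCGAAACATTATTTAGCTTC-3'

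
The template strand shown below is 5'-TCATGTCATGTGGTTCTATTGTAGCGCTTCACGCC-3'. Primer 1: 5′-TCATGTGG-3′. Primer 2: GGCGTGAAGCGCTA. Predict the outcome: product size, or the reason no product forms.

Primer 1 (TCATGTGG) matches the top strand at positions 6–13; it acts as a forward primer.
Primer 2's reverse complement is TAGCGCTTCACGCC, matching the top strand at positions 22–35; it acts as a reverse primer.
The 3' ends face each other across positions 6–35, giving a 30 bp product.

Yes — a 30 bp product.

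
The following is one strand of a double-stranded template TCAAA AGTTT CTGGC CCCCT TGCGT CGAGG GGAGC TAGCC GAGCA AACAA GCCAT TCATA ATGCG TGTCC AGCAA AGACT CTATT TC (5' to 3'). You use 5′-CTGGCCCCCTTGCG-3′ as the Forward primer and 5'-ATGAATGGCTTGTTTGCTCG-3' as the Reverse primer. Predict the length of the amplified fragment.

49 bp

The forward primer matches the template at positions 11–24.
The reverse primer's reverse complement is CGAGCAAACAAGCCATTCAT, which matches the template at positions 40–59.
The product runs from position 11 to position 59, so its length is 59 − 11 + 1 = 49 bp.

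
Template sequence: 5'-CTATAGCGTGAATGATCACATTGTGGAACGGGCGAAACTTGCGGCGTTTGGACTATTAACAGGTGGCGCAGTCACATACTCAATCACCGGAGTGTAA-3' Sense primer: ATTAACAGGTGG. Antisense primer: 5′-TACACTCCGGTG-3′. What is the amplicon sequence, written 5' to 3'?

Scanning the template, ATTAACAGGTGG occurs at positions 55–66; this primer anneals to the bottom strand there with its 3' end pointing downstream.
The reverse primer's reverse complement is CACCGGAGTGTA, which matches the template at positions 85–96.
The product is the template from position 55 through 96 (42 bp).

5'-ATTAACAGGTGGCGCAGTCACATACTCAATCACCGGAGTGTA-3'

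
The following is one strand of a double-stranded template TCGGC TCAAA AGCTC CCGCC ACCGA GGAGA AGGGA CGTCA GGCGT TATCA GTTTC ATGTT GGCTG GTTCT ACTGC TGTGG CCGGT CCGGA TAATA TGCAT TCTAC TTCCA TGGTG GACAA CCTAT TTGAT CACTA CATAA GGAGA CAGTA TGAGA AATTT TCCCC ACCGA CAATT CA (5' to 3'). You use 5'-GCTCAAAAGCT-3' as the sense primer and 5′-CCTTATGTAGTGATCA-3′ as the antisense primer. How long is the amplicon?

139 bp

The forward primer matches the template at positions 4–14.
Reverse complement of the reverse primer: TGATCACTACATAAGG. This occurs on the top strand at positions 127–142.
Product length = (reverse-primer end) − (forward-primer start) + 1 = 142 − 4 + 1 = 139 bp.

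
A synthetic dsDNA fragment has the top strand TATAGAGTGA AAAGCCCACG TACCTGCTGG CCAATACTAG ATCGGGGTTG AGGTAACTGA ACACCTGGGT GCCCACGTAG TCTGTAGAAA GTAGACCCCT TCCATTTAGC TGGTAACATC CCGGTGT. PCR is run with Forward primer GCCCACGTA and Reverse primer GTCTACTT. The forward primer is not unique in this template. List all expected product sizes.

83 bp, 26 bp

The forward primer GCCCACGTA matches the top strand at positions 14–22, 71–79.
The reverse primer's reverse complement is AAGTAGAC, matching at positions 89–96.
Each forward site pairs with the reverse site to give a product ending at position 96: sizes 83, 26 bp.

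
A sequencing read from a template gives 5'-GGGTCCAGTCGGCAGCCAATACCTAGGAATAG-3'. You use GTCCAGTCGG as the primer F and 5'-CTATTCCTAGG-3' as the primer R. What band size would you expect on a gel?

30 bp

The forward primer matches the template at positions 3–12.
Reverse complement of the reverse primer: CCTAGGAATAG. This occurs on the top strand at positions 22–32.
Amplicon spans positions 3–32: 30 bp.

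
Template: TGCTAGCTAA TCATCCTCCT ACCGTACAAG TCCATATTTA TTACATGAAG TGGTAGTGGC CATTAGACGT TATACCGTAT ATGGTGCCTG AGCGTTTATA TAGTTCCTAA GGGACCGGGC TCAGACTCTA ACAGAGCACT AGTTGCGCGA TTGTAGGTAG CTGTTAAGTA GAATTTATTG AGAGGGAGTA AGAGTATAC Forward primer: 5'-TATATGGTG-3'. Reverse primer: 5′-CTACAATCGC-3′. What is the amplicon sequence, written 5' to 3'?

Forward primer TATATGGTG is found on the top strand at positions 78–86.
Reverse complement of the reverse primer: GCGATTGTAG. This occurs on the top strand at positions 147–156.
The product is the template from position 78 through 156 (79 bp).

5'-TATATGGTGCCTGAGCGTTTATATAGTTCCTAAGGGACCGGGCTCAGACTCTAACAGAGCACTAGTTGCGCGATTGTAG-3'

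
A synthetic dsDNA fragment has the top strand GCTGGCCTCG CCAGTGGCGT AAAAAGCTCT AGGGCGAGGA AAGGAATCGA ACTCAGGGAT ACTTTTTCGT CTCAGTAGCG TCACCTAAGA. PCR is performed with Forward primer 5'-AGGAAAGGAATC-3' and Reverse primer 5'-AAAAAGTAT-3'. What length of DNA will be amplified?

31 bp

Forward primer AGGAAAGGAATC is found on the top strand at positions 37–48.
Reverse complement of the reverse primer: ATACTTTTT. This occurs on the top strand at positions 59–67.
The product runs from position 37 to position 67, so its length is 67 − 37 + 1 = 31 bp.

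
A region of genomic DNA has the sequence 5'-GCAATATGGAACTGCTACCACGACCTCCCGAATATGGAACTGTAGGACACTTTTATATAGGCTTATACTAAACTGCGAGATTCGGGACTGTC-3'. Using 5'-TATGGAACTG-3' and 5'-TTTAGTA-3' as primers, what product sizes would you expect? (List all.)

The forward primer TATGGAACTG matches the top strand at positions 5–14, 33–42.
The reverse primer's reverse complement is TACTAAA, matching at positions 66–72.
Each forward site pairs with the reverse site to give a product ending at position 72: sizes 68, 40 bp.

68 bp, 40 bp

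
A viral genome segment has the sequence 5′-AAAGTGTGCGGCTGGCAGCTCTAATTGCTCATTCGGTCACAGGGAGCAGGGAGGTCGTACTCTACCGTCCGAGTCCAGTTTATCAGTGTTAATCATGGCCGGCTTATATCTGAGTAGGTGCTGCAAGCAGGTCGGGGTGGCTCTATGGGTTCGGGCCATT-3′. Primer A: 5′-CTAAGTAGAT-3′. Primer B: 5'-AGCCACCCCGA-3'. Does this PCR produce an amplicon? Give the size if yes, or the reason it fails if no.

Primer A (CTAAGTAGAT) does not match the top strand, and its reverse complement ATCTACTTAG does not match either.
With no annealing site for primer A, no amplification occurs.

No product — primer A has no binding site in the template.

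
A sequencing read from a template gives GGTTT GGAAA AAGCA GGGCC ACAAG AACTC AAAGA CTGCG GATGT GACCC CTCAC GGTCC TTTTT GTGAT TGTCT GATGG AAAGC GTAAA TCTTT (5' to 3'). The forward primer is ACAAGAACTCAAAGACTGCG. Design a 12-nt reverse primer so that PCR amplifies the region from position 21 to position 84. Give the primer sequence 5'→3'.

5'-CTTTCCATCAGA-3'

The product's 3' end on the top strand is position 84.
The reverse primer anneals to the top strand over positions 73–84, i.e. to TCTGATGGAAAG.
Its sequence written 5'→3' is the reverse complement: CTTTCCATCAGA.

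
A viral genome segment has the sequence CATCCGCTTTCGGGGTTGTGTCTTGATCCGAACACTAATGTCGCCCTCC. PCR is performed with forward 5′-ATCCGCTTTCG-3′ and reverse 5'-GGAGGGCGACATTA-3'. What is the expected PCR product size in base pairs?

The forward primer matches the template at positions 2–12.
The reverse primer's reverse complement is TAATGTCGCCCTCC, which matches the template at positions 36–49.
Amplicon spans positions 2–49: 48 bp.

48 bp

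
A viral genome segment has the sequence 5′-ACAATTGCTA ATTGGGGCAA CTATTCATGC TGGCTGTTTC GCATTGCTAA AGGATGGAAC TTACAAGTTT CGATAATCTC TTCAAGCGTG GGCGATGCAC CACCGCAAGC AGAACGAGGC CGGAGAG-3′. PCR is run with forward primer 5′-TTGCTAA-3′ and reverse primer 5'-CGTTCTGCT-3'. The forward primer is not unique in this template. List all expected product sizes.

112 bp, 73 bp

The forward primer TTGCTAA matches the top strand at positions 5–11, 44–50.
The reverse primer's reverse complement is AGCAGAACG, matching at positions 108–116.
Each forward site pairs with the reverse site to give a product ending at position 116: sizes 112, 73 bp.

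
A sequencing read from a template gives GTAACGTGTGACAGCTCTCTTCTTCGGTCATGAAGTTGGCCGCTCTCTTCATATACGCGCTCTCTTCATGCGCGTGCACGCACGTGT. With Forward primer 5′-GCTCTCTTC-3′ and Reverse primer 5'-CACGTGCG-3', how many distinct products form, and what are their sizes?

The forward primer GCTCTCTTC matches the top strand at positions 14–22, 42–50, 59–67.
The reverse primer's reverse complement is CGCACGTG, matching at positions 79–86.
Each forward site pairs with the reverse site to give a product ending at position 86: sizes 73, 45, 28 bp.

Three products: 73 bp, 45 bp, 28 bp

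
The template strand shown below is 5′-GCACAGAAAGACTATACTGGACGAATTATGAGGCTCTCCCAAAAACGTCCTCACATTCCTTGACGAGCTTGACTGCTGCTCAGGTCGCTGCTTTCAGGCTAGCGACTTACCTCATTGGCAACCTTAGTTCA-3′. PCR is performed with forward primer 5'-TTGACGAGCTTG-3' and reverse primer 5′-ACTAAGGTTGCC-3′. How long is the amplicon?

69 bp

Forward primer TTGACGAGCTTG is found on the top strand at positions 60–71.
Reverse complement of the reverse primer: GGCAACCTTAGT. This occurs on the top strand at positions 117–128.
Amplicon spans positions 60–128: 69 bp.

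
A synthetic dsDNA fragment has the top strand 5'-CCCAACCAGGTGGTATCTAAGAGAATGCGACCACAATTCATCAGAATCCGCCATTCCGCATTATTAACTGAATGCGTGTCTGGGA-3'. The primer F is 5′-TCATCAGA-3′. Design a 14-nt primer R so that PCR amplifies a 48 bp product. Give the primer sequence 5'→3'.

5'-TCCCAGACACGCAT-3'

The forward primer binds at positions 38–45, so a 48 bp product ends at position 38 + 48 − 1 = 85.
The reverse primer anneals to the top strand over positions 72–85, i.e. to ATGCGTGTCTGGGA.
Its sequence written 5'→3' is the reverse complement: TCCCAGACACGCAT.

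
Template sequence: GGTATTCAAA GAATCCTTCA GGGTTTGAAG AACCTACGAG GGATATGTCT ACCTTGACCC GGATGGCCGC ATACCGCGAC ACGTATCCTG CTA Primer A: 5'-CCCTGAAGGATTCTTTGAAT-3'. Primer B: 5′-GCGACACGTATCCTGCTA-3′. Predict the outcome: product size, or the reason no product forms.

Primer A (CCCTGAAGGATTCTTTGAAT) has reverse complement ATTCAAAGAATCCTTCAGGG, which matches the top strand at positions 4–23; primer A anneals to the top strand there with its 3' end pointing upstream toward position 4.
Primer B (GCGACACGTATCCTGCTA) matches the top strand directly at positions 76–93; it anneals to the bottom strand with its 3' end pointing downstream toward position 93.
The 3' ends diverge (primer A extends toward position 1, primer B toward position 93), so the primers never converge on a shared product.

No product — the primers' 3' ends point away from each other.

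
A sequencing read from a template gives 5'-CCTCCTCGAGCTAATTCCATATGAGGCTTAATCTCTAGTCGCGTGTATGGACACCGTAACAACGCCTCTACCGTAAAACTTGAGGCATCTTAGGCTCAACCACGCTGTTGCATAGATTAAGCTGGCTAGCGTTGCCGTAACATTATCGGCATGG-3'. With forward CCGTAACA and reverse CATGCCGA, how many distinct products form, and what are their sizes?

The forward primer CCGTAACA matches the top strand at positions 54–61, 135–142.
The reverse primer's reverse complement is TCGGCATG, matching at positions 146–153.
Each forward site pairs with the reverse site to give a product ending at position 153: sizes 100, 19 bp.

Two products: 100 bp, 19 bp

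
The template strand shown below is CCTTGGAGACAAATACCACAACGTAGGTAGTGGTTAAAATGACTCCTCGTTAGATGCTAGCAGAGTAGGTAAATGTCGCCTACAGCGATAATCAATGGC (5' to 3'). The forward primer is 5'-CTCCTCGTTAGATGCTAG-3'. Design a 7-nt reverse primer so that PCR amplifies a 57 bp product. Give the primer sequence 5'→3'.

5'-GCCATTG-3'

The forward primer binds at positions 43–60, so a 57 bp product ends at position 43 + 57 − 1 = 99.
The reverse primer anneals to the top strand over positions 93–99, i.e. to CAATGGC.
Its sequence written 5'→3' is the reverse complement: GCCATTG.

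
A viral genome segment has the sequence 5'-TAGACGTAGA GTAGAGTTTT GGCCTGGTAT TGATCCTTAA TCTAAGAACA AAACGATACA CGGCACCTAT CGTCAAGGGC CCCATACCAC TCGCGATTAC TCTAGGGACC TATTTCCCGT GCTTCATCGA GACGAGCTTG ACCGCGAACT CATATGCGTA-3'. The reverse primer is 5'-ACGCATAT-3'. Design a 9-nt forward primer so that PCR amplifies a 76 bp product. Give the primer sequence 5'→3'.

The reverse primer's reverse complement ATATGCGT matches the template at positions 152–159, so the product ends at position 159.
A 76 bp product then starts at position 159 − 76 + 1 = 84.
The forward primer is identical to the top strand there: ATACCACTC.

5'-ATACCACTC-3'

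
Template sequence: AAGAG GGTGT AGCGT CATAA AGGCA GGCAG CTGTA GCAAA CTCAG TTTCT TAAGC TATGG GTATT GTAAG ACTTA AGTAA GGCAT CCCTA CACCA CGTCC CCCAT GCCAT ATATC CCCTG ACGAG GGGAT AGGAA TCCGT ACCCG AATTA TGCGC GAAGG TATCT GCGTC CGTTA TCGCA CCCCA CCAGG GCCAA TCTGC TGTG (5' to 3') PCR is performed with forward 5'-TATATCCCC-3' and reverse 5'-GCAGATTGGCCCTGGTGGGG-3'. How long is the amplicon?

91 bp

Forward primer TATATCCCC is found on the top strand at positions 110–118.
Reverse complement of the reverse primer: CCCCACCAGGGCCAATCTGC. This occurs on the top strand at positions 181–200.
The product runs from position 110 to position 200, so its length is 200 − 110 + 1 = 91 bp.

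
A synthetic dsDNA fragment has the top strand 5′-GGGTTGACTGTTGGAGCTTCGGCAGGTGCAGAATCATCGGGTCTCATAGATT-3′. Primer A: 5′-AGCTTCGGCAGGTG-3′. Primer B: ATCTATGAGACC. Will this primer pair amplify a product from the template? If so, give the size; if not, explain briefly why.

Yes — a 37 bp product.

Primer A (AGCTTCGGCAGGTG) matches the top strand at positions 15–28; it acts as a forward primer.
Primer B's reverse complement is GGTCTCATAGAT, matching the top strand at positions 40–51; it acts as a reverse primer.
The 3' ends face each other across positions 15–51, giving a 37 bp product.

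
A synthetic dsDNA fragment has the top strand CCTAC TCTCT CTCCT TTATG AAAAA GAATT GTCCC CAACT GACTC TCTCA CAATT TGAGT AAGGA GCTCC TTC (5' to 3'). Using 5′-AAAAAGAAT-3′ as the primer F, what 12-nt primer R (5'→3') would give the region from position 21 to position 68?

5'-AGCTCCTTACTC-3'

The product's 3' end on the top strand is position 68.
The reverse primer anneals to the top strand over positions 57–68, i.e. to GAGTAAGGAGCT.
Its sequence written 5'→3' is the reverse complement: AGCTCCTTACTC.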